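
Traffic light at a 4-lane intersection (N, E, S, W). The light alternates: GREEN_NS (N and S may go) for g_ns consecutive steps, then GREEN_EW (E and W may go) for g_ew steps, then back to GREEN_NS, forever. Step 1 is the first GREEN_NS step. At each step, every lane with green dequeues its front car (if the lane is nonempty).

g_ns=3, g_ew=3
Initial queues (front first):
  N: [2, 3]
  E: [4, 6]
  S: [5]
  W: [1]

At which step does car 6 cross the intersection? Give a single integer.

Step 1 [NS]: N:car2-GO,E:wait,S:car5-GO,W:wait | queues: N=1 E=2 S=0 W=1
Step 2 [NS]: N:car3-GO,E:wait,S:empty,W:wait | queues: N=0 E=2 S=0 W=1
Step 3 [NS]: N:empty,E:wait,S:empty,W:wait | queues: N=0 E=2 S=0 W=1
Step 4 [EW]: N:wait,E:car4-GO,S:wait,W:car1-GO | queues: N=0 E=1 S=0 W=0
Step 5 [EW]: N:wait,E:car6-GO,S:wait,W:empty | queues: N=0 E=0 S=0 W=0
Car 6 crosses at step 5

5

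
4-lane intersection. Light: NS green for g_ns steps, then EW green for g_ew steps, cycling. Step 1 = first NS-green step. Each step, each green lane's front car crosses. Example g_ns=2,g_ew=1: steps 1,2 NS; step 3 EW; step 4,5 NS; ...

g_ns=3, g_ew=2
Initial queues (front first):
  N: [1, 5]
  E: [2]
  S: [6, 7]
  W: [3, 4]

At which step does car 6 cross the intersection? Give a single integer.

Step 1 [NS]: N:car1-GO,E:wait,S:car6-GO,W:wait | queues: N=1 E=1 S=1 W=2
Step 2 [NS]: N:car5-GO,E:wait,S:car7-GO,W:wait | queues: N=0 E=1 S=0 W=2
Step 3 [NS]: N:empty,E:wait,S:empty,W:wait | queues: N=0 E=1 S=0 W=2
Step 4 [EW]: N:wait,E:car2-GO,S:wait,W:car3-GO | queues: N=0 E=0 S=0 W=1
Step 5 [EW]: N:wait,E:empty,S:wait,W:car4-GO | queues: N=0 E=0 S=0 W=0
Car 6 crosses at step 1

1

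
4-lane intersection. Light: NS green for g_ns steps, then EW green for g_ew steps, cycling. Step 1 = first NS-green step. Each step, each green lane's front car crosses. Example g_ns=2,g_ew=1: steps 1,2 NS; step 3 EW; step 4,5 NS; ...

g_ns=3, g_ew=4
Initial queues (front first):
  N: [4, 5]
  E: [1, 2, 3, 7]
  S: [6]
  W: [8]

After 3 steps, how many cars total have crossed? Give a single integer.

Answer: 3

Derivation:
Step 1 [NS]: N:car4-GO,E:wait,S:car6-GO,W:wait | queues: N=1 E=4 S=0 W=1
Step 2 [NS]: N:car5-GO,E:wait,S:empty,W:wait | queues: N=0 E=4 S=0 W=1
Step 3 [NS]: N:empty,E:wait,S:empty,W:wait | queues: N=0 E=4 S=0 W=1
Cars crossed by step 3: 3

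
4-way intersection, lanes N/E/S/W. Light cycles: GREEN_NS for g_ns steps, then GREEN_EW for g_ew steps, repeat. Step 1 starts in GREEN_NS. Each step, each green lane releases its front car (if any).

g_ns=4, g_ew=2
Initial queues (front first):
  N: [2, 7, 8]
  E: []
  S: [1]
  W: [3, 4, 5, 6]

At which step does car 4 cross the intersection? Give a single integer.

Step 1 [NS]: N:car2-GO,E:wait,S:car1-GO,W:wait | queues: N=2 E=0 S=0 W=4
Step 2 [NS]: N:car7-GO,E:wait,S:empty,W:wait | queues: N=1 E=0 S=0 W=4
Step 3 [NS]: N:car8-GO,E:wait,S:empty,W:wait | queues: N=0 E=0 S=0 W=4
Step 4 [NS]: N:empty,E:wait,S:empty,W:wait | queues: N=0 E=0 S=0 W=4
Step 5 [EW]: N:wait,E:empty,S:wait,W:car3-GO | queues: N=0 E=0 S=0 W=3
Step 6 [EW]: N:wait,E:empty,S:wait,W:car4-GO | queues: N=0 E=0 S=0 W=2
Step 7 [NS]: N:empty,E:wait,S:empty,W:wait | queues: N=0 E=0 S=0 W=2
Step 8 [NS]: N:empty,E:wait,S:empty,W:wait | queues: N=0 E=0 S=0 W=2
Step 9 [NS]: N:empty,E:wait,S:empty,W:wait | queues: N=0 E=0 S=0 W=2
Step 10 [NS]: N:empty,E:wait,S:empty,W:wait | queues: N=0 E=0 S=0 W=2
Step 11 [EW]: N:wait,E:empty,S:wait,W:car5-GO | queues: N=0 E=0 S=0 W=1
Step 12 [EW]: N:wait,E:empty,S:wait,W:car6-GO | queues: N=0 E=0 S=0 W=0
Car 4 crosses at step 6

6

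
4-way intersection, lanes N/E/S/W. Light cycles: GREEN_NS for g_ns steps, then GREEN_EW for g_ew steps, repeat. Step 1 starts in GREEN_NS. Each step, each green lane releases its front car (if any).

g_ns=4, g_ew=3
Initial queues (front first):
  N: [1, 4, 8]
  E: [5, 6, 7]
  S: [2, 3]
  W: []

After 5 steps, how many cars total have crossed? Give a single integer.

Answer: 6

Derivation:
Step 1 [NS]: N:car1-GO,E:wait,S:car2-GO,W:wait | queues: N=2 E=3 S=1 W=0
Step 2 [NS]: N:car4-GO,E:wait,S:car3-GO,W:wait | queues: N=1 E=3 S=0 W=0
Step 3 [NS]: N:car8-GO,E:wait,S:empty,W:wait | queues: N=0 E=3 S=0 W=0
Step 4 [NS]: N:empty,E:wait,S:empty,W:wait | queues: N=0 E=3 S=0 W=0
Step 5 [EW]: N:wait,E:car5-GO,S:wait,W:empty | queues: N=0 E=2 S=0 W=0
Cars crossed by step 5: 6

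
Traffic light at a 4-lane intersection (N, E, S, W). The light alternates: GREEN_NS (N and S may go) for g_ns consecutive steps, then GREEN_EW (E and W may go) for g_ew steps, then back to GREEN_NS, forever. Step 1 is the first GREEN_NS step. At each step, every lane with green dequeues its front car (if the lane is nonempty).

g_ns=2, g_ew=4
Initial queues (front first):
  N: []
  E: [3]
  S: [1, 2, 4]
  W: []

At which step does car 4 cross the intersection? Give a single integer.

Step 1 [NS]: N:empty,E:wait,S:car1-GO,W:wait | queues: N=0 E=1 S=2 W=0
Step 2 [NS]: N:empty,E:wait,S:car2-GO,W:wait | queues: N=0 E=1 S=1 W=0
Step 3 [EW]: N:wait,E:car3-GO,S:wait,W:empty | queues: N=0 E=0 S=1 W=0
Step 4 [EW]: N:wait,E:empty,S:wait,W:empty | queues: N=0 E=0 S=1 W=0
Step 5 [EW]: N:wait,E:empty,S:wait,W:empty | queues: N=0 E=0 S=1 W=0
Step 6 [EW]: N:wait,E:empty,S:wait,W:empty | queues: N=0 E=0 S=1 W=0
Step 7 [NS]: N:empty,E:wait,S:car4-GO,W:wait | queues: N=0 E=0 S=0 W=0
Car 4 crosses at step 7

7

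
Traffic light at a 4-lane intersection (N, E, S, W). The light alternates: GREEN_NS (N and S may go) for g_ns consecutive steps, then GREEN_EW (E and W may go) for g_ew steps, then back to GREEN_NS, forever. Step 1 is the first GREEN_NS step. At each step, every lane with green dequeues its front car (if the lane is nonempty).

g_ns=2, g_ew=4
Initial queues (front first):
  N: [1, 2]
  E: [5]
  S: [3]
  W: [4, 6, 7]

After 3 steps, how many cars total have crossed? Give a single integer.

Step 1 [NS]: N:car1-GO,E:wait,S:car3-GO,W:wait | queues: N=1 E=1 S=0 W=3
Step 2 [NS]: N:car2-GO,E:wait,S:empty,W:wait | queues: N=0 E=1 S=0 W=3
Step 3 [EW]: N:wait,E:car5-GO,S:wait,W:car4-GO | queues: N=0 E=0 S=0 W=2
Cars crossed by step 3: 5

Answer: 5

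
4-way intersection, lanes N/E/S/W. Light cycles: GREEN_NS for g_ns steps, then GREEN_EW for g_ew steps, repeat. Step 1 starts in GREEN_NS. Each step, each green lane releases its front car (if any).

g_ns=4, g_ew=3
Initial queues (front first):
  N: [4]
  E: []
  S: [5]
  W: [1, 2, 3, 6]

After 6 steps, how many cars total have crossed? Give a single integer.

Step 1 [NS]: N:car4-GO,E:wait,S:car5-GO,W:wait | queues: N=0 E=0 S=0 W=4
Step 2 [NS]: N:empty,E:wait,S:empty,W:wait | queues: N=0 E=0 S=0 W=4
Step 3 [NS]: N:empty,E:wait,S:empty,W:wait | queues: N=0 E=0 S=0 W=4
Step 4 [NS]: N:empty,E:wait,S:empty,W:wait | queues: N=0 E=0 S=0 W=4
Step 5 [EW]: N:wait,E:empty,S:wait,W:car1-GO | queues: N=0 E=0 S=0 W=3
Step 6 [EW]: N:wait,E:empty,S:wait,W:car2-GO | queues: N=0 E=0 S=0 W=2
Cars crossed by step 6: 4

Answer: 4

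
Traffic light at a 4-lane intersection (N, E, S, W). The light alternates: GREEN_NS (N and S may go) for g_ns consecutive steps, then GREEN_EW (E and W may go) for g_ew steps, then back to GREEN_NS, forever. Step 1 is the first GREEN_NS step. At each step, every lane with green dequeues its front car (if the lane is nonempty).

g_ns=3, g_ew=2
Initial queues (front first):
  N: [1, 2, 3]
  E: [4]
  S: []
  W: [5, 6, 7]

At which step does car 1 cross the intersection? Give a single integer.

Step 1 [NS]: N:car1-GO,E:wait,S:empty,W:wait | queues: N=2 E=1 S=0 W=3
Step 2 [NS]: N:car2-GO,E:wait,S:empty,W:wait | queues: N=1 E=1 S=0 W=3
Step 3 [NS]: N:car3-GO,E:wait,S:empty,W:wait | queues: N=0 E=1 S=0 W=3
Step 4 [EW]: N:wait,E:car4-GO,S:wait,W:car5-GO | queues: N=0 E=0 S=0 W=2
Step 5 [EW]: N:wait,E:empty,S:wait,W:car6-GO | queues: N=0 E=0 S=0 W=1
Step 6 [NS]: N:empty,E:wait,S:empty,W:wait | queues: N=0 E=0 S=0 W=1
Step 7 [NS]: N:empty,E:wait,S:empty,W:wait | queues: N=0 E=0 S=0 W=1
Step 8 [NS]: N:empty,E:wait,S:empty,W:wait | queues: N=0 E=0 S=0 W=1
Step 9 [EW]: N:wait,E:empty,S:wait,W:car7-GO | queues: N=0 E=0 S=0 W=0
Car 1 crosses at step 1

1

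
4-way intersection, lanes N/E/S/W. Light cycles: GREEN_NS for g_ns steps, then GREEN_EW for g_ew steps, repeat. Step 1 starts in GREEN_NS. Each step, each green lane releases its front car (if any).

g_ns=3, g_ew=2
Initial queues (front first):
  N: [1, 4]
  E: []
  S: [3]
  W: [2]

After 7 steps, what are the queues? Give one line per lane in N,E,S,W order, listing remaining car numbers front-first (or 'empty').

Step 1 [NS]: N:car1-GO,E:wait,S:car3-GO,W:wait | queues: N=1 E=0 S=0 W=1
Step 2 [NS]: N:car4-GO,E:wait,S:empty,W:wait | queues: N=0 E=0 S=0 W=1
Step 3 [NS]: N:empty,E:wait,S:empty,W:wait | queues: N=0 E=0 S=0 W=1
Step 4 [EW]: N:wait,E:empty,S:wait,W:car2-GO | queues: N=0 E=0 S=0 W=0

N: empty
E: empty
S: empty
W: empty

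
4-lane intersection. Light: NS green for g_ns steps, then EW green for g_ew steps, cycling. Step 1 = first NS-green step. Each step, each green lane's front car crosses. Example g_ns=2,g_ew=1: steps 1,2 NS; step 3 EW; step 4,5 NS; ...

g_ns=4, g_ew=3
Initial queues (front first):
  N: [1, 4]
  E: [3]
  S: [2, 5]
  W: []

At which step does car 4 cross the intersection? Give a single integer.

Step 1 [NS]: N:car1-GO,E:wait,S:car2-GO,W:wait | queues: N=1 E=1 S=1 W=0
Step 2 [NS]: N:car4-GO,E:wait,S:car5-GO,W:wait | queues: N=0 E=1 S=0 W=0
Step 3 [NS]: N:empty,E:wait,S:empty,W:wait | queues: N=0 E=1 S=0 W=0
Step 4 [NS]: N:empty,E:wait,S:empty,W:wait | queues: N=0 E=1 S=0 W=0
Step 5 [EW]: N:wait,E:car3-GO,S:wait,W:empty | queues: N=0 E=0 S=0 W=0
Car 4 crosses at step 2

2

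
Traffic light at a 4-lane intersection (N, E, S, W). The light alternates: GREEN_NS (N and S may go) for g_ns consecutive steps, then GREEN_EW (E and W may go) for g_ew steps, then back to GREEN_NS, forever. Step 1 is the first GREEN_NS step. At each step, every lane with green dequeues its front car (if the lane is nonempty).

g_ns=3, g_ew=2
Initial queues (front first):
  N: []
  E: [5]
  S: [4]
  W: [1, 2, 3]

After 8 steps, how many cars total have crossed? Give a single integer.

Step 1 [NS]: N:empty,E:wait,S:car4-GO,W:wait | queues: N=0 E=1 S=0 W=3
Step 2 [NS]: N:empty,E:wait,S:empty,W:wait | queues: N=0 E=1 S=0 W=3
Step 3 [NS]: N:empty,E:wait,S:empty,W:wait | queues: N=0 E=1 S=0 W=3
Step 4 [EW]: N:wait,E:car5-GO,S:wait,W:car1-GO | queues: N=0 E=0 S=0 W=2
Step 5 [EW]: N:wait,E:empty,S:wait,W:car2-GO | queues: N=0 E=0 S=0 W=1
Step 6 [NS]: N:empty,E:wait,S:empty,W:wait | queues: N=0 E=0 S=0 W=1
Step 7 [NS]: N:empty,E:wait,S:empty,W:wait | queues: N=0 E=0 S=0 W=1
Step 8 [NS]: N:empty,E:wait,S:empty,W:wait | queues: N=0 E=0 S=0 W=1
Cars crossed by step 8: 4

Answer: 4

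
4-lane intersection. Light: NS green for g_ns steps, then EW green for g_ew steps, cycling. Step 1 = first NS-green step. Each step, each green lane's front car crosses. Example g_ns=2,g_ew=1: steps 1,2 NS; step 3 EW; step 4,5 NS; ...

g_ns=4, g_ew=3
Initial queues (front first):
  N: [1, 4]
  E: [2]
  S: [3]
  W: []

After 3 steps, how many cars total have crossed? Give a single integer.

Answer: 3

Derivation:
Step 1 [NS]: N:car1-GO,E:wait,S:car3-GO,W:wait | queues: N=1 E=1 S=0 W=0
Step 2 [NS]: N:car4-GO,E:wait,S:empty,W:wait | queues: N=0 E=1 S=0 W=0
Step 3 [NS]: N:empty,E:wait,S:empty,W:wait | queues: N=0 E=1 S=0 W=0
Cars crossed by step 3: 3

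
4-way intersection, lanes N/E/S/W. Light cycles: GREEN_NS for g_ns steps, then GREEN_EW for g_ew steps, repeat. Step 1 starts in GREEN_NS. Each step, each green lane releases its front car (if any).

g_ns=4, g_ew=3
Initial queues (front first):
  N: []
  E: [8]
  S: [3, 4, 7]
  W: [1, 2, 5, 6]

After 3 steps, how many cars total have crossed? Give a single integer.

Answer: 3

Derivation:
Step 1 [NS]: N:empty,E:wait,S:car3-GO,W:wait | queues: N=0 E=1 S=2 W=4
Step 2 [NS]: N:empty,E:wait,S:car4-GO,W:wait | queues: N=0 E=1 S=1 W=4
Step 3 [NS]: N:empty,E:wait,S:car7-GO,W:wait | queues: N=0 E=1 S=0 W=4
Cars crossed by step 3: 3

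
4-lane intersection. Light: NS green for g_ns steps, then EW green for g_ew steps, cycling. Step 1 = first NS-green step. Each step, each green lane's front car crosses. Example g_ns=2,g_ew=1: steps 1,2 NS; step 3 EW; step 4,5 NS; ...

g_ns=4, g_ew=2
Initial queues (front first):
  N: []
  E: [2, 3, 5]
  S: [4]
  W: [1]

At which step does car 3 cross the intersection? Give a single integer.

Step 1 [NS]: N:empty,E:wait,S:car4-GO,W:wait | queues: N=0 E=3 S=0 W=1
Step 2 [NS]: N:empty,E:wait,S:empty,W:wait | queues: N=0 E=3 S=0 W=1
Step 3 [NS]: N:empty,E:wait,S:empty,W:wait | queues: N=0 E=3 S=0 W=1
Step 4 [NS]: N:empty,E:wait,S:empty,W:wait | queues: N=0 E=3 S=0 W=1
Step 5 [EW]: N:wait,E:car2-GO,S:wait,W:car1-GO | queues: N=0 E=2 S=0 W=0
Step 6 [EW]: N:wait,E:car3-GO,S:wait,W:empty | queues: N=0 E=1 S=0 W=0
Step 7 [NS]: N:empty,E:wait,S:empty,W:wait | queues: N=0 E=1 S=0 W=0
Step 8 [NS]: N:empty,E:wait,S:empty,W:wait | queues: N=0 E=1 S=0 W=0
Step 9 [NS]: N:empty,E:wait,S:empty,W:wait | queues: N=0 E=1 S=0 W=0
Step 10 [NS]: N:empty,E:wait,S:empty,W:wait | queues: N=0 E=1 S=0 W=0
Step 11 [EW]: N:wait,E:car5-GO,S:wait,W:empty | queues: N=0 E=0 S=0 W=0
Car 3 crosses at step 6

6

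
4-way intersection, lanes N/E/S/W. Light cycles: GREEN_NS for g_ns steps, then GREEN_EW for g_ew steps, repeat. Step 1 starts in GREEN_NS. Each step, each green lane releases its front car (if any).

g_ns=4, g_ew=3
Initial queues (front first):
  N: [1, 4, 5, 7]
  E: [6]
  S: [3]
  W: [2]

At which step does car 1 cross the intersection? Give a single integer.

Step 1 [NS]: N:car1-GO,E:wait,S:car3-GO,W:wait | queues: N=3 E=1 S=0 W=1
Step 2 [NS]: N:car4-GO,E:wait,S:empty,W:wait | queues: N=2 E=1 S=0 W=1
Step 3 [NS]: N:car5-GO,E:wait,S:empty,W:wait | queues: N=1 E=1 S=0 W=1
Step 4 [NS]: N:car7-GO,E:wait,S:empty,W:wait | queues: N=0 E=1 S=0 W=1
Step 5 [EW]: N:wait,E:car6-GO,S:wait,W:car2-GO | queues: N=0 E=0 S=0 W=0
Car 1 crosses at step 1

1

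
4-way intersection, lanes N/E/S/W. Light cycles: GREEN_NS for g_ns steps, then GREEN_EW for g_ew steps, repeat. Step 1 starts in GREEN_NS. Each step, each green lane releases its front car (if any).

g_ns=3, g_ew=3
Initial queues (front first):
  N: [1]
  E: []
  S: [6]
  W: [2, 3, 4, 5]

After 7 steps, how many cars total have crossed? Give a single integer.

Answer: 5

Derivation:
Step 1 [NS]: N:car1-GO,E:wait,S:car6-GO,W:wait | queues: N=0 E=0 S=0 W=4
Step 2 [NS]: N:empty,E:wait,S:empty,W:wait | queues: N=0 E=0 S=0 W=4
Step 3 [NS]: N:empty,E:wait,S:empty,W:wait | queues: N=0 E=0 S=0 W=4
Step 4 [EW]: N:wait,E:empty,S:wait,W:car2-GO | queues: N=0 E=0 S=0 W=3
Step 5 [EW]: N:wait,E:empty,S:wait,W:car3-GO | queues: N=0 E=0 S=0 W=2
Step 6 [EW]: N:wait,E:empty,S:wait,W:car4-GO | queues: N=0 E=0 S=0 W=1
Step 7 [NS]: N:empty,E:wait,S:empty,W:wait | queues: N=0 E=0 S=0 W=1
Cars crossed by step 7: 5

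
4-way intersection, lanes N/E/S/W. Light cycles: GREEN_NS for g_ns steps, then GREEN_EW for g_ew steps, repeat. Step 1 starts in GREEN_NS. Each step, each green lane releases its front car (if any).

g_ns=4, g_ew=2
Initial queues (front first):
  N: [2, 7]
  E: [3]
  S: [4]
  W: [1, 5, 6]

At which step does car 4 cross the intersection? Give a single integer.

Step 1 [NS]: N:car2-GO,E:wait,S:car4-GO,W:wait | queues: N=1 E=1 S=0 W=3
Step 2 [NS]: N:car7-GO,E:wait,S:empty,W:wait | queues: N=0 E=1 S=0 W=3
Step 3 [NS]: N:empty,E:wait,S:empty,W:wait | queues: N=0 E=1 S=0 W=3
Step 4 [NS]: N:empty,E:wait,S:empty,W:wait | queues: N=0 E=1 S=0 W=3
Step 5 [EW]: N:wait,E:car3-GO,S:wait,W:car1-GO | queues: N=0 E=0 S=0 W=2
Step 6 [EW]: N:wait,E:empty,S:wait,W:car5-GO | queues: N=0 E=0 S=0 W=1
Step 7 [NS]: N:empty,E:wait,S:empty,W:wait | queues: N=0 E=0 S=0 W=1
Step 8 [NS]: N:empty,E:wait,S:empty,W:wait | queues: N=0 E=0 S=0 W=1
Step 9 [NS]: N:empty,E:wait,S:empty,W:wait | queues: N=0 E=0 S=0 W=1
Step 10 [NS]: N:empty,E:wait,S:empty,W:wait | queues: N=0 E=0 S=0 W=1
Step 11 [EW]: N:wait,E:empty,S:wait,W:car6-GO | queues: N=0 E=0 S=0 W=0
Car 4 crosses at step 1

1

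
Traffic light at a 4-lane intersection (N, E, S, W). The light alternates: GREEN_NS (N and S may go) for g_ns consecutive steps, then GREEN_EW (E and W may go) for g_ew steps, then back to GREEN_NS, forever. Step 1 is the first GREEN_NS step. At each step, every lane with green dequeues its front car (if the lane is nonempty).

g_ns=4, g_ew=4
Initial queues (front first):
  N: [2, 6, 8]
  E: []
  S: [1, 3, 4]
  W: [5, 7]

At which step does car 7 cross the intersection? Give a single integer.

Step 1 [NS]: N:car2-GO,E:wait,S:car1-GO,W:wait | queues: N=2 E=0 S=2 W=2
Step 2 [NS]: N:car6-GO,E:wait,S:car3-GO,W:wait | queues: N=1 E=0 S=1 W=2
Step 3 [NS]: N:car8-GO,E:wait,S:car4-GO,W:wait | queues: N=0 E=0 S=0 W=2
Step 4 [NS]: N:empty,E:wait,S:empty,W:wait | queues: N=0 E=0 S=0 W=2
Step 5 [EW]: N:wait,E:empty,S:wait,W:car5-GO | queues: N=0 E=0 S=0 W=1
Step 6 [EW]: N:wait,E:empty,S:wait,W:car7-GO | queues: N=0 E=0 S=0 W=0
Car 7 crosses at step 6

6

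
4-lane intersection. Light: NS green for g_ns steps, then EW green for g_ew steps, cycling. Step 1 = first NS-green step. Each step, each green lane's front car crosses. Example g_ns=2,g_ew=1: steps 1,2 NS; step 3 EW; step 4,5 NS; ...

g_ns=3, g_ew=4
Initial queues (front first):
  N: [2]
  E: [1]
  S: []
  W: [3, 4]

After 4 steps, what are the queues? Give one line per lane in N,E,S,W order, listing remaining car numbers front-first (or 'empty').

Step 1 [NS]: N:car2-GO,E:wait,S:empty,W:wait | queues: N=0 E=1 S=0 W=2
Step 2 [NS]: N:empty,E:wait,S:empty,W:wait | queues: N=0 E=1 S=0 W=2
Step 3 [NS]: N:empty,E:wait,S:empty,W:wait | queues: N=0 E=1 S=0 W=2
Step 4 [EW]: N:wait,E:car1-GO,S:wait,W:car3-GO | queues: N=0 E=0 S=0 W=1

N: empty
E: empty
S: empty
W: 4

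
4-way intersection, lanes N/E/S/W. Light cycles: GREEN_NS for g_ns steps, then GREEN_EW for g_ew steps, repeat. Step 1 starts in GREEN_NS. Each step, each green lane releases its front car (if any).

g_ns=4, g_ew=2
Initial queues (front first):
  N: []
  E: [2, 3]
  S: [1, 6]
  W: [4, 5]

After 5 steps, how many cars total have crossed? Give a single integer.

Step 1 [NS]: N:empty,E:wait,S:car1-GO,W:wait | queues: N=0 E=2 S=1 W=2
Step 2 [NS]: N:empty,E:wait,S:car6-GO,W:wait | queues: N=0 E=2 S=0 W=2
Step 3 [NS]: N:empty,E:wait,S:empty,W:wait | queues: N=0 E=2 S=0 W=2
Step 4 [NS]: N:empty,E:wait,S:empty,W:wait | queues: N=0 E=2 S=0 W=2
Step 5 [EW]: N:wait,E:car2-GO,S:wait,W:car4-GO | queues: N=0 E=1 S=0 W=1
Cars crossed by step 5: 4

Answer: 4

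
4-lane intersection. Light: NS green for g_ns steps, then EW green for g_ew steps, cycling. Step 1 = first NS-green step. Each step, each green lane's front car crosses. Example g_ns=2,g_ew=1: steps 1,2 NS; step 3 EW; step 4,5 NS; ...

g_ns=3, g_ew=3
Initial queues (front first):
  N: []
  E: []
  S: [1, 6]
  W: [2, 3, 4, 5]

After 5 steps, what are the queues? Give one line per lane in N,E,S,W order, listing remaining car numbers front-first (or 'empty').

Step 1 [NS]: N:empty,E:wait,S:car1-GO,W:wait | queues: N=0 E=0 S=1 W=4
Step 2 [NS]: N:empty,E:wait,S:car6-GO,W:wait | queues: N=0 E=0 S=0 W=4
Step 3 [NS]: N:empty,E:wait,S:empty,W:wait | queues: N=0 E=0 S=0 W=4
Step 4 [EW]: N:wait,E:empty,S:wait,W:car2-GO | queues: N=0 E=0 S=0 W=3
Step 5 [EW]: N:wait,E:empty,S:wait,W:car3-GO | queues: N=0 E=0 S=0 W=2

N: empty
E: empty
S: empty
W: 4 5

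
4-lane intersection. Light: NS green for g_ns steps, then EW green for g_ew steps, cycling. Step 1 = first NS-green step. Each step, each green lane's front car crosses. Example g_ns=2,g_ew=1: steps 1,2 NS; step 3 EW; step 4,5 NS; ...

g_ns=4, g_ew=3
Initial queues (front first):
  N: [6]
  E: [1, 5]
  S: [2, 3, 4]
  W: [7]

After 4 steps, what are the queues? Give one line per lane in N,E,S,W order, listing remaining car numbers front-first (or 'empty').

Step 1 [NS]: N:car6-GO,E:wait,S:car2-GO,W:wait | queues: N=0 E=2 S=2 W=1
Step 2 [NS]: N:empty,E:wait,S:car3-GO,W:wait | queues: N=0 E=2 S=1 W=1
Step 3 [NS]: N:empty,E:wait,S:car4-GO,W:wait | queues: N=0 E=2 S=0 W=1
Step 4 [NS]: N:empty,E:wait,S:empty,W:wait | queues: N=0 E=2 S=0 W=1

N: empty
E: 1 5
S: empty
W: 7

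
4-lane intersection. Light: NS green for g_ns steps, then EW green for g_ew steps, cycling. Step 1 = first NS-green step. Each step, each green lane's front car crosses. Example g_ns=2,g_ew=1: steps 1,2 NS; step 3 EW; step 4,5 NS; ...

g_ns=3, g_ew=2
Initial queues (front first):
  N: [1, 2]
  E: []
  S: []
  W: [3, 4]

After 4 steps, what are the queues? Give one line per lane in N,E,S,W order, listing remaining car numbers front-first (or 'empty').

Step 1 [NS]: N:car1-GO,E:wait,S:empty,W:wait | queues: N=1 E=0 S=0 W=2
Step 2 [NS]: N:car2-GO,E:wait,S:empty,W:wait | queues: N=0 E=0 S=0 W=2
Step 3 [NS]: N:empty,E:wait,S:empty,W:wait | queues: N=0 E=0 S=0 W=2
Step 4 [EW]: N:wait,E:empty,S:wait,W:car3-GO | queues: N=0 E=0 S=0 W=1

N: empty
E: empty
S: empty
W: 4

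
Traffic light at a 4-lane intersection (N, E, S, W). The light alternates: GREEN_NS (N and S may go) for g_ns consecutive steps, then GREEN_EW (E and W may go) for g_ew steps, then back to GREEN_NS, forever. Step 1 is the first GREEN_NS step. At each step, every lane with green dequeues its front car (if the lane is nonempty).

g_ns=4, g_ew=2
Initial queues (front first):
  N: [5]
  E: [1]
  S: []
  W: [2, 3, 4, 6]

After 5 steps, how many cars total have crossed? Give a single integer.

Answer: 3

Derivation:
Step 1 [NS]: N:car5-GO,E:wait,S:empty,W:wait | queues: N=0 E=1 S=0 W=4
Step 2 [NS]: N:empty,E:wait,S:empty,W:wait | queues: N=0 E=1 S=0 W=4
Step 3 [NS]: N:empty,E:wait,S:empty,W:wait | queues: N=0 E=1 S=0 W=4
Step 4 [NS]: N:empty,E:wait,S:empty,W:wait | queues: N=0 E=1 S=0 W=4
Step 5 [EW]: N:wait,E:car1-GO,S:wait,W:car2-GO | queues: N=0 E=0 S=0 W=3
Cars crossed by step 5: 3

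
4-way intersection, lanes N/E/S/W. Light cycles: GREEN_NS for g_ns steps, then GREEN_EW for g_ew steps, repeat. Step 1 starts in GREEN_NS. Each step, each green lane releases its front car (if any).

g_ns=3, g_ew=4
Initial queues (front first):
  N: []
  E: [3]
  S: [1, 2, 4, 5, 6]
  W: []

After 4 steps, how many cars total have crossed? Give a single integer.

Step 1 [NS]: N:empty,E:wait,S:car1-GO,W:wait | queues: N=0 E=1 S=4 W=0
Step 2 [NS]: N:empty,E:wait,S:car2-GO,W:wait | queues: N=0 E=1 S=3 W=0
Step 3 [NS]: N:empty,E:wait,S:car4-GO,W:wait | queues: N=0 E=1 S=2 W=0
Step 4 [EW]: N:wait,E:car3-GO,S:wait,W:empty | queues: N=0 E=0 S=2 W=0
Cars crossed by step 4: 4

Answer: 4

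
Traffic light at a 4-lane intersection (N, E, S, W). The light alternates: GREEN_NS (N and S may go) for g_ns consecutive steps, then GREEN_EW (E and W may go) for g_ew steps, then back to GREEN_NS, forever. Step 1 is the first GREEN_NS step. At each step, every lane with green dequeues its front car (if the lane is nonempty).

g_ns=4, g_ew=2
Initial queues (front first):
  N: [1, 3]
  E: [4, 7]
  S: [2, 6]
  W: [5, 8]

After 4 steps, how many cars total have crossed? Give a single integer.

Step 1 [NS]: N:car1-GO,E:wait,S:car2-GO,W:wait | queues: N=1 E=2 S=1 W=2
Step 2 [NS]: N:car3-GO,E:wait,S:car6-GO,W:wait | queues: N=0 E=2 S=0 W=2
Step 3 [NS]: N:empty,E:wait,S:empty,W:wait | queues: N=0 E=2 S=0 W=2
Step 4 [NS]: N:empty,E:wait,S:empty,W:wait | queues: N=0 E=2 S=0 W=2
Cars crossed by step 4: 4

Answer: 4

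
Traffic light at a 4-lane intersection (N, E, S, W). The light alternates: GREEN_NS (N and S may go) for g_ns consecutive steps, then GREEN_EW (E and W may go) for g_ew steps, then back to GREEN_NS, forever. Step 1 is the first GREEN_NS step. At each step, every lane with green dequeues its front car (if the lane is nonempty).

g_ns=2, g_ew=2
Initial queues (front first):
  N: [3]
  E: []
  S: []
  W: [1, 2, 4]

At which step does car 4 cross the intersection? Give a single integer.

Step 1 [NS]: N:car3-GO,E:wait,S:empty,W:wait | queues: N=0 E=0 S=0 W=3
Step 2 [NS]: N:empty,E:wait,S:empty,W:wait | queues: N=0 E=0 S=0 W=3
Step 3 [EW]: N:wait,E:empty,S:wait,W:car1-GO | queues: N=0 E=0 S=0 W=2
Step 4 [EW]: N:wait,E:empty,S:wait,W:car2-GO | queues: N=0 E=0 S=0 W=1
Step 5 [NS]: N:empty,E:wait,S:empty,W:wait | queues: N=0 E=0 S=0 W=1
Step 6 [NS]: N:empty,E:wait,S:empty,W:wait | queues: N=0 E=0 S=0 W=1
Step 7 [EW]: N:wait,E:empty,S:wait,W:car4-GO | queues: N=0 E=0 S=0 W=0
Car 4 crosses at step 7

7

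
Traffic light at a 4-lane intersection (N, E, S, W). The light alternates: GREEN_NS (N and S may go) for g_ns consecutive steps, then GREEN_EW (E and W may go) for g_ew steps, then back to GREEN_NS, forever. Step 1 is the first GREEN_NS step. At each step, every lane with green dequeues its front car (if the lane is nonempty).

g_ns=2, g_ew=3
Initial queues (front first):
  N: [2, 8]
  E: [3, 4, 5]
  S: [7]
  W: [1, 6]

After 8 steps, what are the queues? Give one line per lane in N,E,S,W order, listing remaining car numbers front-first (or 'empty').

Step 1 [NS]: N:car2-GO,E:wait,S:car7-GO,W:wait | queues: N=1 E=3 S=0 W=2
Step 2 [NS]: N:car8-GO,E:wait,S:empty,W:wait | queues: N=0 E=3 S=0 W=2
Step 3 [EW]: N:wait,E:car3-GO,S:wait,W:car1-GO | queues: N=0 E=2 S=0 W=1
Step 4 [EW]: N:wait,E:car4-GO,S:wait,W:car6-GO | queues: N=0 E=1 S=0 W=0
Step 5 [EW]: N:wait,E:car5-GO,S:wait,W:empty | queues: N=0 E=0 S=0 W=0

N: empty
E: empty
S: empty
W: empty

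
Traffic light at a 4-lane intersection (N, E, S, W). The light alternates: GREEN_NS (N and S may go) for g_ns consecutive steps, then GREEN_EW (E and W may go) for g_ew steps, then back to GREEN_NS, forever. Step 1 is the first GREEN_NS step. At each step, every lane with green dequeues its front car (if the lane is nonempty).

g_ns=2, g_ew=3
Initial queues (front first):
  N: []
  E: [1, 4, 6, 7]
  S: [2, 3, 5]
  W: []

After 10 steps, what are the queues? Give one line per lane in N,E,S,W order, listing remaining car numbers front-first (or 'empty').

Step 1 [NS]: N:empty,E:wait,S:car2-GO,W:wait | queues: N=0 E=4 S=2 W=0
Step 2 [NS]: N:empty,E:wait,S:car3-GO,W:wait | queues: N=0 E=4 S=1 W=0
Step 3 [EW]: N:wait,E:car1-GO,S:wait,W:empty | queues: N=0 E=3 S=1 W=0
Step 4 [EW]: N:wait,E:car4-GO,S:wait,W:empty | queues: N=0 E=2 S=1 W=0
Step 5 [EW]: N:wait,E:car6-GO,S:wait,W:empty | queues: N=0 E=1 S=1 W=0
Step 6 [NS]: N:empty,E:wait,S:car5-GO,W:wait | queues: N=0 E=1 S=0 W=0
Step 7 [NS]: N:empty,E:wait,S:empty,W:wait | queues: N=0 E=1 S=0 W=0
Step 8 [EW]: N:wait,E:car7-GO,S:wait,W:empty | queues: N=0 E=0 S=0 W=0

N: empty
E: empty
S: empty
W: empty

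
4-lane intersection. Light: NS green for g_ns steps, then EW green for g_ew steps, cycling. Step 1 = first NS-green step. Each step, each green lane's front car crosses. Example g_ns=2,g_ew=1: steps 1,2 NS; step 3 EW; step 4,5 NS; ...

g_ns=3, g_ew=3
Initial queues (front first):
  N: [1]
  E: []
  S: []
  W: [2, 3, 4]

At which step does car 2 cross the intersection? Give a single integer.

Step 1 [NS]: N:car1-GO,E:wait,S:empty,W:wait | queues: N=0 E=0 S=0 W=3
Step 2 [NS]: N:empty,E:wait,S:empty,W:wait | queues: N=0 E=0 S=0 W=3
Step 3 [NS]: N:empty,E:wait,S:empty,W:wait | queues: N=0 E=0 S=0 W=3
Step 4 [EW]: N:wait,E:empty,S:wait,W:car2-GO | queues: N=0 E=0 S=0 W=2
Step 5 [EW]: N:wait,E:empty,S:wait,W:car3-GO | queues: N=0 E=0 S=0 W=1
Step 6 [EW]: N:wait,E:empty,S:wait,W:car4-GO | queues: N=0 E=0 S=0 W=0
Car 2 crosses at step 4

4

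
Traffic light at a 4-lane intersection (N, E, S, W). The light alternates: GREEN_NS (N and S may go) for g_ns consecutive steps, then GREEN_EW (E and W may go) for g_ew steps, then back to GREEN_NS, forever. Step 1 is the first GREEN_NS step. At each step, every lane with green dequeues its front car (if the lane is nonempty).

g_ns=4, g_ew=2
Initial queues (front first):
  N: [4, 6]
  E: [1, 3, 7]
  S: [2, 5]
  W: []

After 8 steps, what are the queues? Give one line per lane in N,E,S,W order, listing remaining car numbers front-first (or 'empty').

Step 1 [NS]: N:car4-GO,E:wait,S:car2-GO,W:wait | queues: N=1 E=3 S=1 W=0
Step 2 [NS]: N:car6-GO,E:wait,S:car5-GO,W:wait | queues: N=0 E=3 S=0 W=0
Step 3 [NS]: N:empty,E:wait,S:empty,W:wait | queues: N=0 E=3 S=0 W=0
Step 4 [NS]: N:empty,E:wait,S:empty,W:wait | queues: N=0 E=3 S=0 W=0
Step 5 [EW]: N:wait,E:car1-GO,S:wait,W:empty | queues: N=0 E=2 S=0 W=0
Step 6 [EW]: N:wait,E:car3-GO,S:wait,W:empty | queues: N=0 E=1 S=0 W=0
Step 7 [NS]: N:empty,E:wait,S:empty,W:wait | queues: N=0 E=1 S=0 W=0
Step 8 [NS]: N:empty,E:wait,S:empty,W:wait | queues: N=0 E=1 S=0 W=0

N: empty
E: 7
S: empty
W: empty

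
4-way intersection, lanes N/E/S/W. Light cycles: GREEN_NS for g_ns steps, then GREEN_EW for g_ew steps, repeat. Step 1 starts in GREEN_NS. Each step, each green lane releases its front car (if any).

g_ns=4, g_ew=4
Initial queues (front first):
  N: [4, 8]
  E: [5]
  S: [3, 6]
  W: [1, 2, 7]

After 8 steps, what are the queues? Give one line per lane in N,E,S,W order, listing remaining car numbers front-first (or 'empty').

Step 1 [NS]: N:car4-GO,E:wait,S:car3-GO,W:wait | queues: N=1 E=1 S=1 W=3
Step 2 [NS]: N:car8-GO,E:wait,S:car6-GO,W:wait | queues: N=0 E=1 S=0 W=3
Step 3 [NS]: N:empty,E:wait,S:empty,W:wait | queues: N=0 E=1 S=0 W=3
Step 4 [NS]: N:empty,E:wait,S:empty,W:wait | queues: N=0 E=1 S=0 W=3
Step 5 [EW]: N:wait,E:car5-GO,S:wait,W:car1-GO | queues: N=0 E=0 S=0 W=2
Step 6 [EW]: N:wait,E:empty,S:wait,W:car2-GO | queues: N=0 E=0 S=0 W=1
Step 7 [EW]: N:wait,E:empty,S:wait,W:car7-GO | queues: N=0 E=0 S=0 W=0

N: empty
E: empty
S: empty
W: empty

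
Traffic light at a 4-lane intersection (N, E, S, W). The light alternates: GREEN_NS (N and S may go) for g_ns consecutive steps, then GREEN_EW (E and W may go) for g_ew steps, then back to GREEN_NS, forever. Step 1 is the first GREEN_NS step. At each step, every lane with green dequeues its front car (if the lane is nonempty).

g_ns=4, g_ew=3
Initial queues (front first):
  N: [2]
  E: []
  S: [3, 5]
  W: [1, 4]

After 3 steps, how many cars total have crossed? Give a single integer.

Answer: 3

Derivation:
Step 1 [NS]: N:car2-GO,E:wait,S:car3-GO,W:wait | queues: N=0 E=0 S=1 W=2
Step 2 [NS]: N:empty,E:wait,S:car5-GO,W:wait | queues: N=0 E=0 S=0 W=2
Step 3 [NS]: N:empty,E:wait,S:empty,W:wait | queues: N=0 E=0 S=0 W=2
Cars crossed by step 3: 3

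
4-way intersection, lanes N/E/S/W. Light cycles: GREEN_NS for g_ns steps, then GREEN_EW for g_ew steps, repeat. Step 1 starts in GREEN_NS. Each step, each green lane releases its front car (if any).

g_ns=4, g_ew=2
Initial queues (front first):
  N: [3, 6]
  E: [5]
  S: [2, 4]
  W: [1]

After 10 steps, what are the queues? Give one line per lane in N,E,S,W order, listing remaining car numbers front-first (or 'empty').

Step 1 [NS]: N:car3-GO,E:wait,S:car2-GO,W:wait | queues: N=1 E=1 S=1 W=1
Step 2 [NS]: N:car6-GO,E:wait,S:car4-GO,W:wait | queues: N=0 E=1 S=0 W=1
Step 3 [NS]: N:empty,E:wait,S:empty,W:wait | queues: N=0 E=1 S=0 W=1
Step 4 [NS]: N:empty,E:wait,S:empty,W:wait | queues: N=0 E=1 S=0 W=1
Step 5 [EW]: N:wait,E:car5-GO,S:wait,W:car1-GO | queues: N=0 E=0 S=0 W=0

N: empty
E: empty
S: empty
W: empty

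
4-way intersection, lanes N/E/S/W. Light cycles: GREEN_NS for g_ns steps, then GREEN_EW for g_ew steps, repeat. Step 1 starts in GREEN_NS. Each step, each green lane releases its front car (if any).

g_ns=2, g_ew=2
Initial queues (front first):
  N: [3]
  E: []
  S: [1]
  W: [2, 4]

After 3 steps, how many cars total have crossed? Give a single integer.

Step 1 [NS]: N:car3-GO,E:wait,S:car1-GO,W:wait | queues: N=0 E=0 S=0 W=2
Step 2 [NS]: N:empty,E:wait,S:empty,W:wait | queues: N=0 E=0 S=0 W=2
Step 3 [EW]: N:wait,E:empty,S:wait,W:car2-GO | queues: N=0 E=0 S=0 W=1
Cars crossed by step 3: 3

Answer: 3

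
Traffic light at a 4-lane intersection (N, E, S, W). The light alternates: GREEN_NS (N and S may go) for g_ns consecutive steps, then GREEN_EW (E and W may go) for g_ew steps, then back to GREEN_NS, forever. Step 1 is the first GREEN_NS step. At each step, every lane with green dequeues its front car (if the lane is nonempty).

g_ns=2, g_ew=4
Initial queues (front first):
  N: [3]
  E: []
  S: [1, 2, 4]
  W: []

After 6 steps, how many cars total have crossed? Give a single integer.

Step 1 [NS]: N:car3-GO,E:wait,S:car1-GO,W:wait | queues: N=0 E=0 S=2 W=0
Step 2 [NS]: N:empty,E:wait,S:car2-GO,W:wait | queues: N=0 E=0 S=1 W=0
Step 3 [EW]: N:wait,E:empty,S:wait,W:empty | queues: N=0 E=0 S=1 W=0
Step 4 [EW]: N:wait,E:empty,S:wait,W:empty | queues: N=0 E=0 S=1 W=0
Step 5 [EW]: N:wait,E:empty,S:wait,W:empty | queues: N=0 E=0 S=1 W=0
Step 6 [EW]: N:wait,E:empty,S:wait,W:empty | queues: N=0 E=0 S=1 W=0
Cars crossed by step 6: 3

Answer: 3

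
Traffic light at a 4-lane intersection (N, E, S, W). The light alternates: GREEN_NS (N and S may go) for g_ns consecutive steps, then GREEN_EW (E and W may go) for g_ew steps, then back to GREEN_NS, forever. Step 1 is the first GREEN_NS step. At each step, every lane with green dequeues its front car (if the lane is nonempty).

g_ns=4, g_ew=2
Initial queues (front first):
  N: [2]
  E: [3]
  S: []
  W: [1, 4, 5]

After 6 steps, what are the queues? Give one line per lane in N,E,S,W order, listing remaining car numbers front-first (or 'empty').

Step 1 [NS]: N:car2-GO,E:wait,S:empty,W:wait | queues: N=0 E=1 S=0 W=3
Step 2 [NS]: N:empty,E:wait,S:empty,W:wait | queues: N=0 E=1 S=0 W=3
Step 3 [NS]: N:empty,E:wait,S:empty,W:wait | queues: N=0 E=1 S=0 W=3
Step 4 [NS]: N:empty,E:wait,S:empty,W:wait | queues: N=0 E=1 S=0 W=3
Step 5 [EW]: N:wait,E:car3-GO,S:wait,W:car1-GO | queues: N=0 E=0 S=0 W=2
Step 6 [EW]: N:wait,E:empty,S:wait,W:car4-GO | queues: N=0 E=0 S=0 W=1

N: empty
E: empty
S: empty
W: 5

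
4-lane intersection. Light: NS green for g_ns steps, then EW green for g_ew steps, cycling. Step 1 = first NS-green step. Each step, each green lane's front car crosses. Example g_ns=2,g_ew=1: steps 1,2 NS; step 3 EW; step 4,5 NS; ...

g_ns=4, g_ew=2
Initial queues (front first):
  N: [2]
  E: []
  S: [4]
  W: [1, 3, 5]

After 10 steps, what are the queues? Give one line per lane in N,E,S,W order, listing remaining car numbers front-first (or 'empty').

Step 1 [NS]: N:car2-GO,E:wait,S:car4-GO,W:wait | queues: N=0 E=0 S=0 W=3
Step 2 [NS]: N:empty,E:wait,S:empty,W:wait | queues: N=0 E=0 S=0 W=3
Step 3 [NS]: N:empty,E:wait,S:empty,W:wait | queues: N=0 E=0 S=0 W=3
Step 4 [NS]: N:empty,E:wait,S:empty,W:wait | queues: N=0 E=0 S=0 W=3
Step 5 [EW]: N:wait,E:empty,S:wait,W:car1-GO | queues: N=0 E=0 S=0 W=2
Step 6 [EW]: N:wait,E:empty,S:wait,W:car3-GO | queues: N=0 E=0 S=0 W=1
Step 7 [NS]: N:empty,E:wait,S:empty,W:wait | queues: N=0 E=0 S=0 W=1
Step 8 [NS]: N:empty,E:wait,S:empty,W:wait | queues: N=0 E=0 S=0 W=1
Step 9 [NS]: N:empty,E:wait,S:empty,W:wait | queues: N=0 E=0 S=0 W=1
Step 10 [NS]: N:empty,E:wait,S:empty,W:wait | queues: N=0 E=0 S=0 W=1

N: empty
E: empty
S: empty
W: 5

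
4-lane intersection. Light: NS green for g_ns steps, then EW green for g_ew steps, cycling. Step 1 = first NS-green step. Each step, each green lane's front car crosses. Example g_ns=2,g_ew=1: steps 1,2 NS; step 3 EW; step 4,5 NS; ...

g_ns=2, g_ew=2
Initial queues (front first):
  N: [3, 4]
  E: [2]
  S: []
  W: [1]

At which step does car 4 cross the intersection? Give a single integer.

Step 1 [NS]: N:car3-GO,E:wait,S:empty,W:wait | queues: N=1 E=1 S=0 W=1
Step 2 [NS]: N:car4-GO,E:wait,S:empty,W:wait | queues: N=0 E=1 S=0 W=1
Step 3 [EW]: N:wait,E:car2-GO,S:wait,W:car1-GO | queues: N=0 E=0 S=0 W=0
Car 4 crosses at step 2

2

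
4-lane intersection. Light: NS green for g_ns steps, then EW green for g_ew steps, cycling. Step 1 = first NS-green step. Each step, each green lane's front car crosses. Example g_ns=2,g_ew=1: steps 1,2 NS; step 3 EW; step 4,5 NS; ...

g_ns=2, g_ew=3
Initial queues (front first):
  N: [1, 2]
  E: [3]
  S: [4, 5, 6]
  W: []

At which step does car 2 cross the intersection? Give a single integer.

Step 1 [NS]: N:car1-GO,E:wait,S:car4-GO,W:wait | queues: N=1 E=1 S=2 W=0
Step 2 [NS]: N:car2-GO,E:wait,S:car5-GO,W:wait | queues: N=0 E=1 S=1 W=0
Step 3 [EW]: N:wait,E:car3-GO,S:wait,W:empty | queues: N=0 E=0 S=1 W=0
Step 4 [EW]: N:wait,E:empty,S:wait,W:empty | queues: N=0 E=0 S=1 W=0
Step 5 [EW]: N:wait,E:empty,S:wait,W:empty | queues: N=0 E=0 S=1 W=0
Step 6 [NS]: N:empty,E:wait,S:car6-GO,W:wait | queues: N=0 E=0 S=0 W=0
Car 2 crosses at step 2

2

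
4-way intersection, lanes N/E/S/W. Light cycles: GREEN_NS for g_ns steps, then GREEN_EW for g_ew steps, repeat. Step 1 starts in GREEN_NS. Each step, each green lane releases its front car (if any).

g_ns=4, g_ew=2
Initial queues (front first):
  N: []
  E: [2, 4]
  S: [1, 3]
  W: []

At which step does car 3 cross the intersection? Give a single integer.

Step 1 [NS]: N:empty,E:wait,S:car1-GO,W:wait | queues: N=0 E=2 S=1 W=0
Step 2 [NS]: N:empty,E:wait,S:car3-GO,W:wait | queues: N=0 E=2 S=0 W=0
Step 3 [NS]: N:empty,E:wait,S:empty,W:wait | queues: N=0 E=2 S=0 W=0
Step 4 [NS]: N:empty,E:wait,S:empty,W:wait | queues: N=0 E=2 S=0 W=0
Step 5 [EW]: N:wait,E:car2-GO,S:wait,W:empty | queues: N=0 E=1 S=0 W=0
Step 6 [EW]: N:wait,E:car4-GO,S:wait,W:empty | queues: N=0 E=0 S=0 W=0
Car 3 crosses at step 2

2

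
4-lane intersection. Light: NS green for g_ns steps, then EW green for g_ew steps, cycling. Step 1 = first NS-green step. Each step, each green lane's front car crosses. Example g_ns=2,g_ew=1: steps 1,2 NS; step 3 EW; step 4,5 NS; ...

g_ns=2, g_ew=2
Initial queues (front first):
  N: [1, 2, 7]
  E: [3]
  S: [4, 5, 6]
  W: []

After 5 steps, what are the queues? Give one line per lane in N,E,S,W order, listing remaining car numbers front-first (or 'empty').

Step 1 [NS]: N:car1-GO,E:wait,S:car4-GO,W:wait | queues: N=2 E=1 S=2 W=0
Step 2 [NS]: N:car2-GO,E:wait,S:car5-GO,W:wait | queues: N=1 E=1 S=1 W=0
Step 3 [EW]: N:wait,E:car3-GO,S:wait,W:empty | queues: N=1 E=0 S=1 W=0
Step 4 [EW]: N:wait,E:empty,S:wait,W:empty | queues: N=1 E=0 S=1 W=0
Step 5 [NS]: N:car7-GO,E:wait,S:car6-GO,W:wait | queues: N=0 E=0 S=0 W=0

N: empty
E: empty
S: empty
W: empty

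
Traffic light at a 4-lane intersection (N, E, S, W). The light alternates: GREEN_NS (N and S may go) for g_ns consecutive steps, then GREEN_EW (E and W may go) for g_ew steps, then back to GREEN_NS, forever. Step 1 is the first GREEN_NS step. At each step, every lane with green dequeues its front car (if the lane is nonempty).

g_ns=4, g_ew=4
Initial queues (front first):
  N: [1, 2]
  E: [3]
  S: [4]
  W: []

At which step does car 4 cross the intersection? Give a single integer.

Step 1 [NS]: N:car1-GO,E:wait,S:car4-GO,W:wait | queues: N=1 E=1 S=0 W=0
Step 2 [NS]: N:car2-GO,E:wait,S:empty,W:wait | queues: N=0 E=1 S=0 W=0
Step 3 [NS]: N:empty,E:wait,S:empty,W:wait | queues: N=0 E=1 S=0 W=0
Step 4 [NS]: N:empty,E:wait,S:empty,W:wait | queues: N=0 E=1 S=0 W=0
Step 5 [EW]: N:wait,E:car3-GO,S:wait,W:empty | queues: N=0 E=0 S=0 W=0
Car 4 crosses at step 1

1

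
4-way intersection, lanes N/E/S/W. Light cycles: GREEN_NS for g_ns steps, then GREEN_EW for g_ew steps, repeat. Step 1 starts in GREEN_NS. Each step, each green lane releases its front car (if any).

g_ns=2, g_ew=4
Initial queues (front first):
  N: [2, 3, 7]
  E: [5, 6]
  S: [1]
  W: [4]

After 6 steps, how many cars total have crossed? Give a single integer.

Step 1 [NS]: N:car2-GO,E:wait,S:car1-GO,W:wait | queues: N=2 E=2 S=0 W=1
Step 2 [NS]: N:car3-GO,E:wait,S:empty,W:wait | queues: N=1 E=2 S=0 W=1
Step 3 [EW]: N:wait,E:car5-GO,S:wait,W:car4-GO | queues: N=1 E=1 S=0 W=0
Step 4 [EW]: N:wait,E:car6-GO,S:wait,W:empty | queues: N=1 E=0 S=0 W=0
Step 5 [EW]: N:wait,E:empty,S:wait,W:empty | queues: N=1 E=0 S=0 W=0
Step 6 [EW]: N:wait,E:empty,S:wait,W:empty | queues: N=1 E=0 S=0 W=0
Cars crossed by step 6: 6

Answer: 6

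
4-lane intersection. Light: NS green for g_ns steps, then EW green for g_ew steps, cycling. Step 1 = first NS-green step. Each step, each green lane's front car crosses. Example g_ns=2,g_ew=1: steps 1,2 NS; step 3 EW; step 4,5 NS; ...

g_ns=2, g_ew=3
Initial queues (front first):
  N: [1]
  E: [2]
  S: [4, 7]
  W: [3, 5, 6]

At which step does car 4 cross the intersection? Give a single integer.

Step 1 [NS]: N:car1-GO,E:wait,S:car4-GO,W:wait | queues: N=0 E=1 S=1 W=3
Step 2 [NS]: N:empty,E:wait,S:car7-GO,W:wait | queues: N=0 E=1 S=0 W=3
Step 3 [EW]: N:wait,E:car2-GO,S:wait,W:car3-GO | queues: N=0 E=0 S=0 W=2
Step 4 [EW]: N:wait,E:empty,S:wait,W:car5-GO | queues: N=0 E=0 S=0 W=1
Step 5 [EW]: N:wait,E:empty,S:wait,W:car6-GO | queues: N=0 E=0 S=0 W=0
Car 4 crosses at step 1

1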